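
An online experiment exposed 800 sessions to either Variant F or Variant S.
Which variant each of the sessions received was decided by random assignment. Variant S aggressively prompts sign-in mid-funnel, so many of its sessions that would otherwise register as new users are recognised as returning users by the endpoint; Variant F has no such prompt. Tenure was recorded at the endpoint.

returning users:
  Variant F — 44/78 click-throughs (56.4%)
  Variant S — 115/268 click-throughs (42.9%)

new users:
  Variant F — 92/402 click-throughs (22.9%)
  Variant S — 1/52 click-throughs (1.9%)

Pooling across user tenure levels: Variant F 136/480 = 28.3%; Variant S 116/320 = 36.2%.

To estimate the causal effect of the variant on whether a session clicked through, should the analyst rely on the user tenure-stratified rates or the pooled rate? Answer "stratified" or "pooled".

Variant F is higher inside every user tenure stratum but Variant S is higher in aggregate. Whether to stratify depends on how user tenure relates to the variant.
User tenure lies on the pathway variant → user tenure → outcome, so adjusting for it blocks the indirect effect. For the total causal effect of variant, use the unadjusted pooled rates.
Pooled: Variant F 28.3% vs Variant S 36.2%; Variant S is higher overall.

pooled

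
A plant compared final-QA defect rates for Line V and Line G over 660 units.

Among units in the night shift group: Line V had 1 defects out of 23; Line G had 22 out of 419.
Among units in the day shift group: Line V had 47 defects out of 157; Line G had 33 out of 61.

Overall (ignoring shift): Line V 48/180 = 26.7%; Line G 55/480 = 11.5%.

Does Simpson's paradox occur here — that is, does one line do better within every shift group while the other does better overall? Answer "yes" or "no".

yes

Within each shift level (night shift 4.3% vs 5.3%; day shift 29.9% vs 54.1%), Line V has the lower rate every time. Pooled: 26.7% vs 11.5% — Line G has the lower rate overall. The two comparisons disagree.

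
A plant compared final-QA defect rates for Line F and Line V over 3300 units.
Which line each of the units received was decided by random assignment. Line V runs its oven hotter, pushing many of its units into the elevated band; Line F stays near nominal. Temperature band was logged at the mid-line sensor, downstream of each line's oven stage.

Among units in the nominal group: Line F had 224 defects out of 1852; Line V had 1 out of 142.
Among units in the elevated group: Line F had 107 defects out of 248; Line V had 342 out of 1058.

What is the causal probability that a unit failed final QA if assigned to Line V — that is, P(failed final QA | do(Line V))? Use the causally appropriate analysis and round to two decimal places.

The stratified and pooled comparisons disagree (Line V wins within each in-process temperature band; Line F wins overall), so the answer turns on the causal role of in-process temperature band.
In-process temperature band here is a post-treatment variable shaped by the line; conditioning on it would introduce bias rather than remove it. The overall comparison is the causal one.
So P(outcome | do(Line V)) is just the pooled rate for Line V: 343/1200 = 0.286.

0.29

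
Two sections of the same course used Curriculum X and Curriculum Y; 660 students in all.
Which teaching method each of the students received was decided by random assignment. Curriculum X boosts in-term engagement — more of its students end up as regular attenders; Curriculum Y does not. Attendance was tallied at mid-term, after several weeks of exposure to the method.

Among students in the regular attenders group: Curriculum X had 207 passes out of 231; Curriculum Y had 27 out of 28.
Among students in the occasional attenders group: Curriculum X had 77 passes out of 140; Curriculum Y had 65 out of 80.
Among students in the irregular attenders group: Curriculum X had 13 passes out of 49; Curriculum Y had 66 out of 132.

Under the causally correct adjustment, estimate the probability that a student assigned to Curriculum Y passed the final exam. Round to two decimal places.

The stratified and pooled comparisons disagree (Curriculum Y wins within each mid-term attendance; Curriculum X wins overall), so the answer turns on the causal role of mid-term attendance.
Stratifying would compare teaching methods among students the teaching methods themselves sorted into mid-term attendance groups — a form of selection on an intermediate. The unconditioned pooled rates give the total causal effect.
So P(outcome | do(Curriculum Y)) is just the pooled rate for Curriculum Y: 158/240 = 0.658.

0.66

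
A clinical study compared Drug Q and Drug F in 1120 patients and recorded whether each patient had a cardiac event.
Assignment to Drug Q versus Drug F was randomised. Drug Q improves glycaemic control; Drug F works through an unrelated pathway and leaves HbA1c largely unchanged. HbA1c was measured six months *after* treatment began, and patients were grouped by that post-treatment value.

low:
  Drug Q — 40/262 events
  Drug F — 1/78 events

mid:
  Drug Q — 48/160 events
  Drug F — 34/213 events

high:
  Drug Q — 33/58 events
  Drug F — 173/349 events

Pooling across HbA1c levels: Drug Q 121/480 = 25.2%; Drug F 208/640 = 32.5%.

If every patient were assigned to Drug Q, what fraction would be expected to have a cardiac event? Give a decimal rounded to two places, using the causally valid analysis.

0.25

HbA1c is recorded after the drug and is itself shifted by it — it sits on the causal path from drug to outcome. Conditioning on a mediator would strip out part of the effect we want; the pooled comparison gives the total causal effect.
So P(outcome | do(Drug Q)) is just the pooled rate for Drug Q: 121/480 = 0.252.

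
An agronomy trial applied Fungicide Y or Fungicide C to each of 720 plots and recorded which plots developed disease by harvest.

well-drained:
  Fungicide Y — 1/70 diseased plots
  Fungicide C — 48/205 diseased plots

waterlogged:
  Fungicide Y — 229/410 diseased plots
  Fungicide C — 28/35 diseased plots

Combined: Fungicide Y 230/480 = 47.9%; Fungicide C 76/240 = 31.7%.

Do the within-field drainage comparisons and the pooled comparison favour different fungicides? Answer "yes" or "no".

Within each field drainage level (well-drained 1.4% vs 23.4%; waterlogged 55.9% vs 80.0%), Fungicide Y has the lower rate every time. Pooled: 47.9% vs 31.7% — Fungicide C has the lower rate overall. The two comparisons disagree.

yes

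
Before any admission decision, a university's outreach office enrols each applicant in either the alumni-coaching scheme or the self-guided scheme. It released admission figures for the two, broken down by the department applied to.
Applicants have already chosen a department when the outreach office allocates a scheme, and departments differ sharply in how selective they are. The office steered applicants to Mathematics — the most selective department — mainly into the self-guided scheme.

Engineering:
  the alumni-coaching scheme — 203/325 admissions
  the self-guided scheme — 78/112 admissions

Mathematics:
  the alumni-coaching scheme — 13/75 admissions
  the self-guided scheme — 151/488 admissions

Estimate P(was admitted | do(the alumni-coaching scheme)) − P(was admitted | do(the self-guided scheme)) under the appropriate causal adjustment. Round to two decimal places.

Department is set before the outreach scheme has any effect — it is not caused by the outreach scheme — and it independently drives the outcome. That makes it a confounder, so the causal comparison is within department levels.
Adjusting over the population distribution of department: 0.437·(0.625−0.696) + 0.563·(0.173−0.309) = -0.108.

-0.11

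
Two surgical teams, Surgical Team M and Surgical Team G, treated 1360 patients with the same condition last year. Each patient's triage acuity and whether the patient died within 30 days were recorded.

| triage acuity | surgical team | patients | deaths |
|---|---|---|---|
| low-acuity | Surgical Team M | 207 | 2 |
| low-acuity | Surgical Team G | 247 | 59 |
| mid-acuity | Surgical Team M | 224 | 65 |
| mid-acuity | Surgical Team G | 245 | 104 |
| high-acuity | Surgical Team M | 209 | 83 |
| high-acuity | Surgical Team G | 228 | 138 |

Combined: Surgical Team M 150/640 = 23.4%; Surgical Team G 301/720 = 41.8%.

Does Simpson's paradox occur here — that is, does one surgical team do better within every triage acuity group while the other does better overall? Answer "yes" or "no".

Within each triage acuity level (low-acuity 1.0% vs 23.9%; mid-acuity 29.0% vs 42.4%; high-acuity 39.7% vs 60.5%), Surgical Team M has the lower rate every time. Pooled: 23.4% vs 41.8% — Surgical Team M has the lower rate overall. They agree.

no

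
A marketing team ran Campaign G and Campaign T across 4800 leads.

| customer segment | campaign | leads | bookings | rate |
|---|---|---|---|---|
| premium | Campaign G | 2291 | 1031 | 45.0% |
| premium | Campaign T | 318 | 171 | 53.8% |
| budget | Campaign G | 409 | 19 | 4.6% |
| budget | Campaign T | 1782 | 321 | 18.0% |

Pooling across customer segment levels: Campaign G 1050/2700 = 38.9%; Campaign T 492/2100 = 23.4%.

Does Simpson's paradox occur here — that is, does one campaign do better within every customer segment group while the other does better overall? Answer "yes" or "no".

yes

Within each customer segment level (premium 45.0% vs 53.8%; budget 4.6% vs 18.0%), Campaign T has the higher rate every time. Pooled: 38.9% vs 23.4% — Campaign G has the higher rate overall. The two comparisons disagree.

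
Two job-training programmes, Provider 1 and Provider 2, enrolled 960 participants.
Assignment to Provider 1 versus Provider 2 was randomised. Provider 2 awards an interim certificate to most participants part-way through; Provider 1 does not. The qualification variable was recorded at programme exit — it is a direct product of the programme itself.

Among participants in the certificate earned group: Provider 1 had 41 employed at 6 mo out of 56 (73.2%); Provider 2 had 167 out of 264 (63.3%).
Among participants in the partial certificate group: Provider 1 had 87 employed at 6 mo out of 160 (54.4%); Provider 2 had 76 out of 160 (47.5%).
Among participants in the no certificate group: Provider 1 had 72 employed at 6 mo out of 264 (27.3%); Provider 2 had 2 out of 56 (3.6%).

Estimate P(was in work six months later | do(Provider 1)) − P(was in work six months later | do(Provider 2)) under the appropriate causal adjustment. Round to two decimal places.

Qualification attained during the programme lies on the pathway programme → qualification attained during the programme → outcome, so adjusting for it blocks the indirect effect. For the total causal effect of programme, use the unadjusted pooled rates.
The causal difference is the pooled difference: 0.417 − 0.510 = -0.094.

-0.09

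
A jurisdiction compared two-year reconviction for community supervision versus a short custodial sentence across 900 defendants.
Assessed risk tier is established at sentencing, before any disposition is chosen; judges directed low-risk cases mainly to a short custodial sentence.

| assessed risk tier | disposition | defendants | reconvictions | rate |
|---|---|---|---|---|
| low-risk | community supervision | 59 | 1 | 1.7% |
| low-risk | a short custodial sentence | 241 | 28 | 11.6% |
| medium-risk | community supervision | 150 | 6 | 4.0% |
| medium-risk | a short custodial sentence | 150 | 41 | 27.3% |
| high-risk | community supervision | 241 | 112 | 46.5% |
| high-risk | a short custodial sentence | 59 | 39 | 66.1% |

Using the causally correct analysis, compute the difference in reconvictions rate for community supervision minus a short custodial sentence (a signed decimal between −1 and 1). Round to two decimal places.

Assessed risk tier is set before the disposition has any effect — it is not caused by the disposition — and it independently drives the outcome. That makes it a confounder, so the causal comparison is within assessed risk tier levels.
Adjusting over the population distribution of assessed risk tier: 0.333·(0.017−0.116) + 0.333·(0.040−0.273) + 0.333·(0.465−0.661) = -0.176.

-0.18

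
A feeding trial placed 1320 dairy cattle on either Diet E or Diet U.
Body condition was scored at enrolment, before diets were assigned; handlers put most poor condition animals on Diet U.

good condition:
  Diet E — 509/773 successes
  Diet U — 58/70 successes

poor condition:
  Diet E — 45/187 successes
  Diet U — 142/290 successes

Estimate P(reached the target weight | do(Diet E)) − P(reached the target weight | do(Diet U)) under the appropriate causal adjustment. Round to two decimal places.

The stratified and pooled comparisons disagree (Diet U wins within each starting body condition; Diet E wins overall), so the answer turns on the causal role of starting body condition.
Since starting body condition is a pre-existing factor (not a product of the diet) and it affects the outcome on its own, it is a confounder. The stratified rates, not the pooled rate, identify the causal effect.
Adjusting over the population distribution of starting body condition: 0.639·(0.658−0.829) + 0.361·(0.241−0.490) = -0.199.

-0.20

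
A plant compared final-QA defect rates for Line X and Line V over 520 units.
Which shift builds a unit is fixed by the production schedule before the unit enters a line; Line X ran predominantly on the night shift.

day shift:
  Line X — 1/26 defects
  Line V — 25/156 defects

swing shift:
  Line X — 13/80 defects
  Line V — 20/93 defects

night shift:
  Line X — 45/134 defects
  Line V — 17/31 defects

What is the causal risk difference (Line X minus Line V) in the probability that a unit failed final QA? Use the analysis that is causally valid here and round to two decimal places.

The stratified and pooled comparisons disagree (Line X wins within each shift; Line V wins overall), so the answer turns on the causal role of shift.
Shift differs across lines for reasons unrelated to any effect of the line itself, and it separately predicts the outcome — a classic confounder. We must compare within shift levels.
Adjusting over the population distribution of shift: 0.350·(0.038−0.160) + 0.333·(0.163−0.215) + 0.317·(0.336−0.548) = -0.128.

-0.13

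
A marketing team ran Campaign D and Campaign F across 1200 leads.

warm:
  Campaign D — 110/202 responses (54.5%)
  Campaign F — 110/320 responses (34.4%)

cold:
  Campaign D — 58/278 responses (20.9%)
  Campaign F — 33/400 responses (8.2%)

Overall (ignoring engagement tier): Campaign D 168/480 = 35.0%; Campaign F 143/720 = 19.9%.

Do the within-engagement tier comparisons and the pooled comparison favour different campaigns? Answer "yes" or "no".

Within each engagement tier level (warm 54.5% vs 34.4%; cold 20.9% vs 8.2%), Campaign D has the higher rate every time. Pooled: 35.0% vs 19.9% — Campaign D has the higher rate overall. They agree.

no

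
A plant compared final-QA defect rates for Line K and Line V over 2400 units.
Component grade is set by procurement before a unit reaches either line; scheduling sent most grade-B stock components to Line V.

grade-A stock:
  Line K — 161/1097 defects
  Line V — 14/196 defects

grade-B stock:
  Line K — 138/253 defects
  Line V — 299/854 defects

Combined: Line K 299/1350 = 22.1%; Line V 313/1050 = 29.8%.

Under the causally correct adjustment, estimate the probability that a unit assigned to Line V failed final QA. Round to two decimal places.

0.20

Component grade satisfies the back-door criterion: it is not a descendant of the line, and it blocks the spurious path from line to outcome. Adjusting for it (i.e., using the within-component grade rates) gives the causal effect.
Standardising Line V to the population component grade mix: 0.539·14/196 + 0.461·299/854 = 0.200.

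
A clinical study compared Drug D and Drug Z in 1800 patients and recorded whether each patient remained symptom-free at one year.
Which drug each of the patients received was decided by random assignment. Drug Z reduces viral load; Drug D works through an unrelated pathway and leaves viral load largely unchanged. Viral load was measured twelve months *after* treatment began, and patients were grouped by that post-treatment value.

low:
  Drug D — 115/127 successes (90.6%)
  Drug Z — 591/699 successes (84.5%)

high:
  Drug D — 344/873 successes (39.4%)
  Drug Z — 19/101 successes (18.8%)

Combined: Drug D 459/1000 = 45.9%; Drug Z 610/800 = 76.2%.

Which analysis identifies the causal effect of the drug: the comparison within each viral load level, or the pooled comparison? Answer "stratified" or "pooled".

The distribution of viral load is itself part of what the drug does — it is an intermediate outcome. Holding it fixed would remove that part of the effect; the total effect is the pooled difference.
Pooled: Drug D 45.9% vs Drug Z 76.2%; Drug Z is higher overall.

pooled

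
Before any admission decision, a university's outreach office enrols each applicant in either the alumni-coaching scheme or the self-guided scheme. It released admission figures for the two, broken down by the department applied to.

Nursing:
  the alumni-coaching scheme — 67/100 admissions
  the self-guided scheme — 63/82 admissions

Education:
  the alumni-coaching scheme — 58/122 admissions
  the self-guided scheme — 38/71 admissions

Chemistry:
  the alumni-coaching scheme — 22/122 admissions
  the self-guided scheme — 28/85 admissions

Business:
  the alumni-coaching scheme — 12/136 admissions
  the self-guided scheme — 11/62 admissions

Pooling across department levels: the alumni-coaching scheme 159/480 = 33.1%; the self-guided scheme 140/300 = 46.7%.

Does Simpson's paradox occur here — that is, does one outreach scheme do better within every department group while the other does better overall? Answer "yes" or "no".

no

Within each department level (Nursing 67.0% vs 76.8%; Education 47.5% vs 53.5%; Chemistry 18.0% vs 32.9%; Business 8.8% vs 17.7%), the self-guided scheme has the higher rate every time. Pooled: 33.1% vs 46.7% — the self-guided scheme has the higher rate overall. They agree.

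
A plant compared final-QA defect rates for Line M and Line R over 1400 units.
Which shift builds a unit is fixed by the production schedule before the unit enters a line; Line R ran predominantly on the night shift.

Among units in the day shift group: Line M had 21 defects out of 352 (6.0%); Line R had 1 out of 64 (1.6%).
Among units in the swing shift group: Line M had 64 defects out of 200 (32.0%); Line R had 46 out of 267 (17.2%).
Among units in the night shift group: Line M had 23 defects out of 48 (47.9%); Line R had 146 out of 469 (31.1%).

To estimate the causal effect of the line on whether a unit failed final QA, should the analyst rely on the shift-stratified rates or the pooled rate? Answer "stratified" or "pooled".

stratified

Shift differs across lines for reasons unrelated to any effect of the line itself, and it separately predicts the outcome — a classic confounder. We must compare within shift levels.
Within each level — day shift: 6.0% vs 1.6%; swing shift: 32.0% vs 17.2%; night shift: 47.9% vs 31.1% — Line R is lower every time.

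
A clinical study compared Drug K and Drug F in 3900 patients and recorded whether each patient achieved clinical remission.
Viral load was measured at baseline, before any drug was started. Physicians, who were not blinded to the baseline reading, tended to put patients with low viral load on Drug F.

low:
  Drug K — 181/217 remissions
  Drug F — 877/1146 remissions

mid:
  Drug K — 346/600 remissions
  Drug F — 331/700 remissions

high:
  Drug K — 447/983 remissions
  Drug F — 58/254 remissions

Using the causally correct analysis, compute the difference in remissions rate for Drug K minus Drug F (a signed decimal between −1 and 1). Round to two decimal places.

+0.13

Viral load is set before the drug has any effect — it is not caused by the drug — and it independently drives the outcome. That makes it a confounder, so the causal comparison is within viral load levels.
Adjusting over the population distribution of viral load: 0.349·(0.834−0.765) + 0.333·(0.577−0.473) + 0.317·(0.455−0.228) = +0.130.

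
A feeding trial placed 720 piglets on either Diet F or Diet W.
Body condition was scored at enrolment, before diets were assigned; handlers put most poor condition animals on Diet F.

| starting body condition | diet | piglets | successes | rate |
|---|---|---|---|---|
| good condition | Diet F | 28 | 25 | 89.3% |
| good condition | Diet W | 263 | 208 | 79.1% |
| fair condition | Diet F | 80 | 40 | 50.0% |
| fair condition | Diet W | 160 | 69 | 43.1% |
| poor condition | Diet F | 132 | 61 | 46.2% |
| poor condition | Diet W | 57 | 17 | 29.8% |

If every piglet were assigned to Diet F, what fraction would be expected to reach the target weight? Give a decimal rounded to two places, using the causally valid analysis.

Diet F is higher inside every starting body condition stratum but Diet W is higher in aggregate. Whether to stratify depends on how starting body condition relates to the diet.
Starting body condition differs across diets for reasons unrelated to any effect of the diet itself, and it separately predicts the outcome — a classic confounder. We must compare within starting body condition levels.
Standardising Diet F to the population starting body condition mix: 0.404·25/28 + 0.333·40/80 + 0.263·61/132 = 0.649.

0.65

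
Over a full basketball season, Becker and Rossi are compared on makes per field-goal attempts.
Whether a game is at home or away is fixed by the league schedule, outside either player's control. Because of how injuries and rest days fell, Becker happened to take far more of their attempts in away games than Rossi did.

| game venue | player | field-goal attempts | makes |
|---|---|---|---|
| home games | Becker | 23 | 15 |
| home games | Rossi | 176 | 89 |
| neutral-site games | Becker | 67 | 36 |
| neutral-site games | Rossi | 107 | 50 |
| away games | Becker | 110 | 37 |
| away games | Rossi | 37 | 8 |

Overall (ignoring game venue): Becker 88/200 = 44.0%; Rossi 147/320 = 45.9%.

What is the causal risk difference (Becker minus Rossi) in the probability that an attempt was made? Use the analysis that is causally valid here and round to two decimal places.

The game venue-specific comparison favours Becker throughout, but the pooled figures favour Rossi. The question is whether to condition on game venue.
The imbalance in game venue arose from how field-goal attempts were allocated, not from anything the player did; and game venue independently affects the outcome. The pooled gap is confounded — condition on game venue.
Adjusting over the population distribution of game venue: 0.383·(0.652−0.506) + 0.335·(0.537−0.467) + 0.283·(0.336−0.216) = +0.113.

+0.11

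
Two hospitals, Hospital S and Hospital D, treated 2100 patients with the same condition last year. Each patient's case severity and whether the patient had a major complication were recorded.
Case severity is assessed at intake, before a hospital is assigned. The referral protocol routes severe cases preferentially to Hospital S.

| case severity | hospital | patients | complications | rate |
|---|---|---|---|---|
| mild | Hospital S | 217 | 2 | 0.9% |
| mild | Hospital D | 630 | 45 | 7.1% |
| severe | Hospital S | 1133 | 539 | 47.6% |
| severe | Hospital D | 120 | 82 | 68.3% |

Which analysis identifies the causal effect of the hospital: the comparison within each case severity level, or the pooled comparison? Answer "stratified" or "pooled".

Case severity differs across hospitals for reasons unrelated to any effect of the hospital itself, and it separately predicts the outcome — a classic confounder. We must compare within case severity levels.
Within each level — mild: 0.9% vs 7.1%; severe: 47.6% vs 68.3% — Hospital S is lower every time.

stratified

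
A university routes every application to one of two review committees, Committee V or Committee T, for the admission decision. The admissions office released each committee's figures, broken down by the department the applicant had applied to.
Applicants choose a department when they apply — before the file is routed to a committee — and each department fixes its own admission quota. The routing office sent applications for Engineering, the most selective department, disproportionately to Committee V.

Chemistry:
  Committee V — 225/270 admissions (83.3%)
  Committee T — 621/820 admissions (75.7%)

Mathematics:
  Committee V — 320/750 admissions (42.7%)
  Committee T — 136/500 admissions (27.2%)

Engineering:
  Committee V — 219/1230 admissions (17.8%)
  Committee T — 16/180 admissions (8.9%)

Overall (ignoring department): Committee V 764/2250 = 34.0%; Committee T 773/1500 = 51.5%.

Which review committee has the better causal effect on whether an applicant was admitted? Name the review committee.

Committee V

Department is set before the review committee has any effect — it is not caused by the review committee — and it independently drives the outcome. That makes it a confounder, so the causal comparison is within department levels.
Within each level — Chemistry: 83.3% vs 75.7%; Mathematics: 42.7% vs 27.2%; Engineering: 17.8% vs 8.9% — Committee V is higher every time.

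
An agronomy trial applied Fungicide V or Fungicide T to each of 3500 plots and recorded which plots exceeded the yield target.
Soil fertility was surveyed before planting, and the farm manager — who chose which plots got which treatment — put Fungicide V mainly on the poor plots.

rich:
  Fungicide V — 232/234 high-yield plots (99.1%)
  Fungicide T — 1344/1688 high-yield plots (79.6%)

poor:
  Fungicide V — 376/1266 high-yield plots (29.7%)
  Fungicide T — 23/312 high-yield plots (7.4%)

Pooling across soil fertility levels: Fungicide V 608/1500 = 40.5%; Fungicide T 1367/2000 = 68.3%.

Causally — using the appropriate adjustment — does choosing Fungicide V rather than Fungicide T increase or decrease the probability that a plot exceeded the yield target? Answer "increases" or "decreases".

increases

The imbalance in soil fertility arose from how plots were allocated, not from anything the fungicide did; and soil fertility independently affects the outcome. The pooled gap is confounded — condition on soil fertility.
Within each level — rich: 99.1% vs 79.6%; poor: 29.7% vs 7.4% — Fungicide V is higher every time.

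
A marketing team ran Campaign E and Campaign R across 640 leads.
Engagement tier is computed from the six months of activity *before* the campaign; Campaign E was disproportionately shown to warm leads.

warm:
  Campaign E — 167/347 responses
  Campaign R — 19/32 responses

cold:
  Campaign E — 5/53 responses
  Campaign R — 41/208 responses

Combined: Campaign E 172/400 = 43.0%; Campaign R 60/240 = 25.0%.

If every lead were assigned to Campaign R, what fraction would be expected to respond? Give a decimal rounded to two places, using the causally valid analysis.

0.43

Within every engagement tier level Campaign R has the higher rate, yet pooled Campaign E does — Simpson's reversal.
Engagement tier satisfies the back-door criterion: it is not a descendant of the campaign, and it blocks the spurious path from campaign to outcome. Adjusting for it (i.e., using the within-engagement tier rates) gives the causal effect.
Standardising Campaign R to the population engagement tier mix: 0.592·19/32 + 0.408·41/208 = 0.432.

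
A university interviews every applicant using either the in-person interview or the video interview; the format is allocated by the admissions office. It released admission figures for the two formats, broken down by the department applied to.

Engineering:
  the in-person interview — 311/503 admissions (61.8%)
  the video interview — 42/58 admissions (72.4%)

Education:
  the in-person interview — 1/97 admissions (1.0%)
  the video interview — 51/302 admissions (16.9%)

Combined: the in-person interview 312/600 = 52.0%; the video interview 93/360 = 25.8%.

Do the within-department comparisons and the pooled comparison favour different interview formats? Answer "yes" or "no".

Within each department level (Engineering 61.8% vs 72.4%; Education 1.0% vs 16.9%), the video interview has the higher rate every time. Pooled: 52.0% vs 25.8% — the in-person interview has the higher rate overall. The two comparisons disagree.

yes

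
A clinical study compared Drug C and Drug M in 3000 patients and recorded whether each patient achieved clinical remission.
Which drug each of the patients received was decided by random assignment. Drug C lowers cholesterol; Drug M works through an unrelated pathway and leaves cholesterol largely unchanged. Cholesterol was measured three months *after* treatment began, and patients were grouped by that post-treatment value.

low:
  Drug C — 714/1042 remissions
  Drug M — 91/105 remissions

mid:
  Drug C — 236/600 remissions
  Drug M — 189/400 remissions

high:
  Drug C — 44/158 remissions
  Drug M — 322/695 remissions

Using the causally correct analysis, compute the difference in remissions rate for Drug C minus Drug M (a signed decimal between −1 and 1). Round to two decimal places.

Cholesterol is downstream of the drug. One should not condition on a consequence of treatment, so the overall rates are the right comparison.
The causal difference is the pooled difference: 0.552 − 0.502 = +0.051.

+0.05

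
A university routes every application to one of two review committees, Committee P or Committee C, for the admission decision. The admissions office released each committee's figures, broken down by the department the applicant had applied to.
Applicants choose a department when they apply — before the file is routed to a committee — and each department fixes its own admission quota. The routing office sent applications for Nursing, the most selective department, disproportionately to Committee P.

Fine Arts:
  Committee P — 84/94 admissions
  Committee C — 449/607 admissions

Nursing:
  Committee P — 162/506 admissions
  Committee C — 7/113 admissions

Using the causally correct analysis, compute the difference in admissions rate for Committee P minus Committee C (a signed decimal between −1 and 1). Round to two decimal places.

The imbalance in department arose from how applicants were allocated, not from anything the review committee did; and department independently affects the outcome. The pooled gap is confounded — condition on department.
Adjusting over the population distribution of department: 0.531·(0.894−0.740) + 0.469·(0.320−0.062) = +0.203.

+0.20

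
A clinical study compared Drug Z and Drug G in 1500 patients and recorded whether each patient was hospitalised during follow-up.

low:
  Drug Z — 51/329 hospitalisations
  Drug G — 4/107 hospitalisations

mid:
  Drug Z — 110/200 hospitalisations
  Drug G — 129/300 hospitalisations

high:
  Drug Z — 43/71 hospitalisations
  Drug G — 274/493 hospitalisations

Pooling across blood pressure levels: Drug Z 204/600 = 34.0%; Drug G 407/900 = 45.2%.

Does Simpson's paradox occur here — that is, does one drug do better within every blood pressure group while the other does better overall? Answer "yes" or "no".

Within each blood pressure level (low 15.5% vs 3.7%; mid 55.0% vs 43.0%; high 60.6% vs 55.6%), Drug G has the lower rate every time. Pooled: 34.0% vs 45.2% — Drug Z has the lower rate overall. The two comparisons disagree.

yes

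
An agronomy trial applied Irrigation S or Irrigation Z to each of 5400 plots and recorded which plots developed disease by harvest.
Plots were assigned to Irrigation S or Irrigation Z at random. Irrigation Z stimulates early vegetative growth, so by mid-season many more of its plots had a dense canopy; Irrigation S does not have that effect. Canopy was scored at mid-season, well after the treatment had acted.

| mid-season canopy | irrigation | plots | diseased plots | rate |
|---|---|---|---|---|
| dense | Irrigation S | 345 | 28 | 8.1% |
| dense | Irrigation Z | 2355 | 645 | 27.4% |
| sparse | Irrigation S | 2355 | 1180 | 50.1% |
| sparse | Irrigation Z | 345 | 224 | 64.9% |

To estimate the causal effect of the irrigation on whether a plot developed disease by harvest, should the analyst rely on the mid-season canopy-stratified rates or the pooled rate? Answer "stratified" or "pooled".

Stratifying would compare irrigations among plots the irrigations themselves sorted into mid-season canopy groups — a form of selection on an intermediate. The unconditioned pooled rates give the total causal effect.
Pooled: Irrigation S 44.7% vs Irrigation Z 32.2%; Irrigation Z is lower overall.

pooled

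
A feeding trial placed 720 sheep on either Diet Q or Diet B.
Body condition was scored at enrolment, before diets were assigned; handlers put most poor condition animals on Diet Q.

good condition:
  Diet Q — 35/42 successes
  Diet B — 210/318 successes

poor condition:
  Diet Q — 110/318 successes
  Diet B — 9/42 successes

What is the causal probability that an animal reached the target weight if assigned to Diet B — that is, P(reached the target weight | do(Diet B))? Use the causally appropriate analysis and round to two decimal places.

0.44

Starting body condition is set before the diet has any effect — it is not caused by the diet — and it independently drives the outcome. That makes it a confounder, so the causal comparison is within starting body condition levels.
Standardising Diet B to the population starting body condition mix: 0.500·210/318 + 0.500·9/42 = 0.437.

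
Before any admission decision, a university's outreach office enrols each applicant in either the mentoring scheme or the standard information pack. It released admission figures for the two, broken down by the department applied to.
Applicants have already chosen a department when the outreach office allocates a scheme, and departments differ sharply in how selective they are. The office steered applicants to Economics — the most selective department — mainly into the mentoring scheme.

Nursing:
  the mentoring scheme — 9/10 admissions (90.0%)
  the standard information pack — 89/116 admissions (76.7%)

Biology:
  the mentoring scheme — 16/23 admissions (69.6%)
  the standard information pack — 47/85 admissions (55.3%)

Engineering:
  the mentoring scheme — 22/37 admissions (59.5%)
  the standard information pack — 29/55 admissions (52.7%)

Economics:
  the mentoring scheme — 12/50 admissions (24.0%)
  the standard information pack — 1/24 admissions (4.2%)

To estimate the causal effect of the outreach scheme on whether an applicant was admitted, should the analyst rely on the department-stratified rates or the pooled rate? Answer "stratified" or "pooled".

Within every department level the mentoring scheme has the higher rate, yet pooled the standard information pack does — Simpson's reversal.
Nothing the outreach scheme does changes department; the imbalance is an allocation artefact. With department also predicting the outcome, the pooled figure is confounded, and the within-stratum comparison is the causal one.
Within each level — Nursing: 90.0% vs 76.7%; Biology: 69.6% vs 55.3%; Engineering: 59.5% vs 52.7%; Economics: 24.0% vs 4.2% — the mentoring scheme is higher every time.

stratified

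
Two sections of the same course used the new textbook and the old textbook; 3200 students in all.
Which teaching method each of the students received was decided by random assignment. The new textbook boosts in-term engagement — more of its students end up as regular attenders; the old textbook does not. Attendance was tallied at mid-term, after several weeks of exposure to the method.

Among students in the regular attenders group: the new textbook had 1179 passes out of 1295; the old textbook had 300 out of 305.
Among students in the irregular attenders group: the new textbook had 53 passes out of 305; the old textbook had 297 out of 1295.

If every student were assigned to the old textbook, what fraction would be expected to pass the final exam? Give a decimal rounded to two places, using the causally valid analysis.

0.37

Within every mid-term attendance level the old textbook has the higher rate, yet pooled the new textbook does — Simpson's reversal.
Mid-term attendance is recorded after the teaching method and is itself shifted by it — it sits on the causal path from teaching method to outcome. Conditioning on a mediator would strip out part of the effect we want; the pooled comparison gives the total causal effect.
So P(outcome | do(the old textbook)) is just the pooled rate for the old textbook: 597/1600 = 0.373.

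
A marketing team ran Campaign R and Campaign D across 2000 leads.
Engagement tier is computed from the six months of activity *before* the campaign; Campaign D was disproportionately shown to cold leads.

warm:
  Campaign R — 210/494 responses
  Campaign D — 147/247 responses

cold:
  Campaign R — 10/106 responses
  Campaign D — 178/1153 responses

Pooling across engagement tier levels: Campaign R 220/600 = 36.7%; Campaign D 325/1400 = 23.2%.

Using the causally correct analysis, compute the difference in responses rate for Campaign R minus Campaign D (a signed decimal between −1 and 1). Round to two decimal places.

Engagement tier differs across campaigns for reasons unrelated to any effect of the campaign itself, and it separately predicts the outcome — a classic confounder. We must compare within engagement tier levels.
Adjusting over the population distribution of engagement tier: 0.370·(0.425−0.595) + 0.629·(0.094−0.154) = -0.101.

-0.10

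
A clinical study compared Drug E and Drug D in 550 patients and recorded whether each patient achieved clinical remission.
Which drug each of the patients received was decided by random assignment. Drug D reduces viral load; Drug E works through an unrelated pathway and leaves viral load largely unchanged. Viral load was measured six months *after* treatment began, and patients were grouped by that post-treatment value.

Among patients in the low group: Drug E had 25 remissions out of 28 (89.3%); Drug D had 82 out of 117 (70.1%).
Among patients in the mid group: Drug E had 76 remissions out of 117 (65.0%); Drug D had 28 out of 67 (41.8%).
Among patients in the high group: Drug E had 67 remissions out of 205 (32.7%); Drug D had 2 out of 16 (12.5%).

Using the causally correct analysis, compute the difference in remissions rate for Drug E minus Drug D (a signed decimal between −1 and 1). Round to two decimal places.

Viral load is downstream of the drug. One should not condition on a consequence of treatment, so the overall rates are the right comparison.
The causal difference is the pooled difference: 0.480 − 0.560 = -0.080.

-0.08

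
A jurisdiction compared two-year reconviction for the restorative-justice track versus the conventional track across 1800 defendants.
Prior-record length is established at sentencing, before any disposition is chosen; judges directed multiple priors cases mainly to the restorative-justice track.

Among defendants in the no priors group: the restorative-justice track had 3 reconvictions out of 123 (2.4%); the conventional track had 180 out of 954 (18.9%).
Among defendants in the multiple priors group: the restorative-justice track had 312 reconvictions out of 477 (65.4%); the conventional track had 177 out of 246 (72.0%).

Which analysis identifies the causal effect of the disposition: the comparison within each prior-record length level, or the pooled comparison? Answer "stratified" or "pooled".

The stratified and pooled comparisons disagree (the restorative-justice track wins within each prior-record length; the conventional track wins overall), so the answer turns on the causal role of prior-record length.
Prior-record length differs across dispositions for reasons unrelated to any effect of the disposition itself, and it separately predicts the outcome — a classic confounder. We must compare within prior-record length levels.
Within each level — no priors: 2.4% vs 18.9%; multiple priors: 65.4% vs 72.0% — the restorative-justice track is lower every time.

stratified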